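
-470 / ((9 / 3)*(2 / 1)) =-235 / 3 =-78.33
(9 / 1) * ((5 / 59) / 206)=45 / 12154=0.00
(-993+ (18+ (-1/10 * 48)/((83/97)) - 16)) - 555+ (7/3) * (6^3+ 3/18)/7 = -1479.55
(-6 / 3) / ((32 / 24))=-3 / 2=-1.50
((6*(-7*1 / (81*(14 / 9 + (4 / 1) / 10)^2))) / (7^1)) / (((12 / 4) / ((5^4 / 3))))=-15625 / 11616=-1.35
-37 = -37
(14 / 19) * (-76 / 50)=-28 / 25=-1.12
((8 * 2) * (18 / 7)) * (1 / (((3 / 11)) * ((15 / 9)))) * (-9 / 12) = -2376 / 35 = -67.89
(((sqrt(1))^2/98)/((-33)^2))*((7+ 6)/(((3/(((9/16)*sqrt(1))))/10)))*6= 65/47432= 0.00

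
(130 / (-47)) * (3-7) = 520 / 47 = 11.06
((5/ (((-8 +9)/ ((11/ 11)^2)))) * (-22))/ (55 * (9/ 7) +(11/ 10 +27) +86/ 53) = -408100/ 372621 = -1.10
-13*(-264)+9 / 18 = 6865 / 2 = 3432.50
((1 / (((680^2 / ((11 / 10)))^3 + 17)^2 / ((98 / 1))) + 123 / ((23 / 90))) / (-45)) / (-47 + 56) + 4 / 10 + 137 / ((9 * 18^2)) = -486058711585531735273503162238472284221533585 / 655574886047453081123346634644588065550359772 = -0.74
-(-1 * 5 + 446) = -441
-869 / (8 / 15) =-13035 / 8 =-1629.38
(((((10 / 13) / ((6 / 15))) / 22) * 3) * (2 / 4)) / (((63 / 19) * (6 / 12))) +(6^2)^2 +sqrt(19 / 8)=sqrt(38) / 4 +7784251 / 6006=1297.62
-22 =-22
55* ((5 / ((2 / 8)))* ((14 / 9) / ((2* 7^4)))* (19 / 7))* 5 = 104500 / 21609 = 4.84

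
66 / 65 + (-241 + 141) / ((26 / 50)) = -12434 / 65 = -191.29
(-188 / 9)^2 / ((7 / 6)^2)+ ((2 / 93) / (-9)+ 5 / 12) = 52659835 / 164052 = 320.99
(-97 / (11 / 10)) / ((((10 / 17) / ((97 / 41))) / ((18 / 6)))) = -479859 / 451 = -1063.99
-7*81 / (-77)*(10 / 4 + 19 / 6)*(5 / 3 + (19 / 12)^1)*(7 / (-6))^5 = -3714347 / 12672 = -293.11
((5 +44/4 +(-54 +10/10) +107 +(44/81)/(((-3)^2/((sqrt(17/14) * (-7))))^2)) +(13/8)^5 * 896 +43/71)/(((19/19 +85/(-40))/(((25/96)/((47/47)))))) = -30479650653925/12879295488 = -2366.56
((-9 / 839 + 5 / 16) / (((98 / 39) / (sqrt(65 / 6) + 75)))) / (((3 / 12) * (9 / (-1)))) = -1316575 / 328888 - 52663 * sqrt(390) / 5919984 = -4.18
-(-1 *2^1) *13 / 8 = 13 / 4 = 3.25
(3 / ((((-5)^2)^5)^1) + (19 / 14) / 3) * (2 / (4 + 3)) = 185547001 / 1435546875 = 0.13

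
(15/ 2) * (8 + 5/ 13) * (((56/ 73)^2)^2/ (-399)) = -382842880/ 7014365527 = -0.05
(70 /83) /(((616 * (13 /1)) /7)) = 35 /47476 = 0.00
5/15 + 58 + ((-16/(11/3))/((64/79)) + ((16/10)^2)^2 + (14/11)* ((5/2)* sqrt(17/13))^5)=4908797/82500 + 6321875* sqrt(221)/386672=302.55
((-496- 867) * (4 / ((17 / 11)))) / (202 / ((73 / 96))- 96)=-1094489 / 52632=-20.80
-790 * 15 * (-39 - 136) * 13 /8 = 13479375 /4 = 3369843.75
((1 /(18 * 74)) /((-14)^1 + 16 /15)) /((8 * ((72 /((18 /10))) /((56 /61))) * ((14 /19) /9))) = -0.00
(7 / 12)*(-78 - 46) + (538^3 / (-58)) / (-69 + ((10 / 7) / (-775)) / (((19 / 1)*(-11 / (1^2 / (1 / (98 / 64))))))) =120844800251171 / 3111474351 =38838.44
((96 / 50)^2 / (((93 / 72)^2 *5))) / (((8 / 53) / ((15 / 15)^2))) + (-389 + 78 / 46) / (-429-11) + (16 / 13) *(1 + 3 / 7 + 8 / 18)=7608011556121 / 1244537043750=6.11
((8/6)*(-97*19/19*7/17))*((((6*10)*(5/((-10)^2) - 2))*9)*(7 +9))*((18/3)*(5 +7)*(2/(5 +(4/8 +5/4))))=325398528/17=19141089.88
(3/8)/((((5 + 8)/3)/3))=0.26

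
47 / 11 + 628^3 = 2724404719 / 11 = 247673156.27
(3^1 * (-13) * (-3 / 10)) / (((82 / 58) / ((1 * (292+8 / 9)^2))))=1309791496 / 1845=709914.09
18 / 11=1.64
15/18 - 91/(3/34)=-2061/2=-1030.50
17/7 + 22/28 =45/14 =3.21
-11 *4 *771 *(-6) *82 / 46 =362839.30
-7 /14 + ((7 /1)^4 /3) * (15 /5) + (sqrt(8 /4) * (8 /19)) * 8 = 64 * sqrt(2) /19 + 4801 /2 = 2405.26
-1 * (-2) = 2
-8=-8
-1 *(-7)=7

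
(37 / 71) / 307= 0.00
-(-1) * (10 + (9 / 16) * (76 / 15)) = 257 / 20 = 12.85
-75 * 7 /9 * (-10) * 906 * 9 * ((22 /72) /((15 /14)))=4069450 /3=1356483.33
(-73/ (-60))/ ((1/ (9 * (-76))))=-4161/ 5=-832.20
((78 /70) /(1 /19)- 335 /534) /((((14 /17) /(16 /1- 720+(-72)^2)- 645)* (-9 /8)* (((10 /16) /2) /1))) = 26736529408 /295107539895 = 0.09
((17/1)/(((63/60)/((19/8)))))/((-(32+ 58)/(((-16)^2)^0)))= -323/756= -0.43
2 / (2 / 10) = 10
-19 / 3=-6.33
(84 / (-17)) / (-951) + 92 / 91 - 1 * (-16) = 8344720 / 490399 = 17.02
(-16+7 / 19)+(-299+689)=7113 / 19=374.37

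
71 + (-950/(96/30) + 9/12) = -225.12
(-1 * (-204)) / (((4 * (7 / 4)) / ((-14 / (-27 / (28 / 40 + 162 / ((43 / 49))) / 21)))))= 37928156 / 645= 58803.34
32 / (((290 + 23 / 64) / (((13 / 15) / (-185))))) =-26624 / 51567825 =-0.00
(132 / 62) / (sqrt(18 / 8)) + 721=22395 / 31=722.42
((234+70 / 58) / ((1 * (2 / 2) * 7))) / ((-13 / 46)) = -313766 / 2639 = -118.90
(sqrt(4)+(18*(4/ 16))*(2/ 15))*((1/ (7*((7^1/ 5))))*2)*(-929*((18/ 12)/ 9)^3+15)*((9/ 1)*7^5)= 858729.08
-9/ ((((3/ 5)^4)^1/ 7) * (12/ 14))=-30625/ 54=-567.13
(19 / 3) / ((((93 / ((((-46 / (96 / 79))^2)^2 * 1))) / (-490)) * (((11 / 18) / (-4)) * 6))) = 50738706867698255 / 678813696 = 74746144.88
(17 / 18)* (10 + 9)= 323 / 18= 17.94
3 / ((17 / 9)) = 27 / 17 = 1.59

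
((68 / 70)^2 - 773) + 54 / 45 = -944299 / 1225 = -770.86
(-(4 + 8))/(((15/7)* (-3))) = 28/15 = 1.87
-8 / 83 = -0.10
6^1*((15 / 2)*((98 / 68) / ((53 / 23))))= 50715 / 1802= 28.14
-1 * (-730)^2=-532900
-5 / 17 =-0.29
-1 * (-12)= 12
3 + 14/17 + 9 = 218/17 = 12.82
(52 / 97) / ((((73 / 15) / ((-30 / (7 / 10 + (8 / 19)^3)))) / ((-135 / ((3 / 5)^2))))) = 200625750000 / 125411591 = 1599.74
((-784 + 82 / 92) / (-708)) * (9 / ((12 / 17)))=612391 / 43424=14.10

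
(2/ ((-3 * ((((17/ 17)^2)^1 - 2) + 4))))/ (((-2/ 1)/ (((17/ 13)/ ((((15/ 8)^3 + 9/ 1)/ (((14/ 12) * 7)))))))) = 213248/ 2802033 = 0.08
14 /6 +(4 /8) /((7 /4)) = 55 /21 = 2.62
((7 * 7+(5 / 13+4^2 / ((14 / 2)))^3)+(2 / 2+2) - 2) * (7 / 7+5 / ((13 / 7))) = 2497317936 / 9796423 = 254.92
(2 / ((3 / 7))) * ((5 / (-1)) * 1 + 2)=-14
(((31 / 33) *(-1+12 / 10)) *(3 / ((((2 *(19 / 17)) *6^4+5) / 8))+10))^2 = 234269901350884 / 66258704603025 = 3.54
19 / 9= 2.11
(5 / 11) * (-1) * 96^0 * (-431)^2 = -928805 / 11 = -84436.82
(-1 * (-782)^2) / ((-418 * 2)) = 152881 / 209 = 731.49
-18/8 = -9/4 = -2.25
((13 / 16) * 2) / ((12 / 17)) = 221 / 96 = 2.30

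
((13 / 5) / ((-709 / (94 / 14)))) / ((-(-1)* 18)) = -611 / 446670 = -0.00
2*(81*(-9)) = -1458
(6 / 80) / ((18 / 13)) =13 / 240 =0.05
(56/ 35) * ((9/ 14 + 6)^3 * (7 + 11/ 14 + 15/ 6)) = 57913704/ 12005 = 4824.13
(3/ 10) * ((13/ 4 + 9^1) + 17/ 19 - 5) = 2.44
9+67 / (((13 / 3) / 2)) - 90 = -651 / 13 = -50.08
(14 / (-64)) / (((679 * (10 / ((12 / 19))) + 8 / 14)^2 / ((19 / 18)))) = -6517 / 3262488487696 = -0.00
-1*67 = -67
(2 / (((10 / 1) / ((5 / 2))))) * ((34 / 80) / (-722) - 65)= -1877217 / 57760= -32.50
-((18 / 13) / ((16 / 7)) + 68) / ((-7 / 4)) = 7135 / 182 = 39.20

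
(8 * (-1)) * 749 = -5992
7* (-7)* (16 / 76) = -196 / 19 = -10.32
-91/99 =-0.92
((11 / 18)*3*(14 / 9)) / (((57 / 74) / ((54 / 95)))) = 2.10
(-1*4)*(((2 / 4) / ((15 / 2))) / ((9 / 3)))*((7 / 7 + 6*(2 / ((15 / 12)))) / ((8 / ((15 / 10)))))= -53 / 300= -0.18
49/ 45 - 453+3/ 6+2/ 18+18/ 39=-58609/ 130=-450.84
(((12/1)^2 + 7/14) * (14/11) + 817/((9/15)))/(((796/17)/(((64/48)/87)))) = 867068/1713987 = 0.51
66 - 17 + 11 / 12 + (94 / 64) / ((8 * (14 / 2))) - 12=203981 / 5376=37.94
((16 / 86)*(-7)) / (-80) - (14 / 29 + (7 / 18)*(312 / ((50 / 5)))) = -471359 / 37410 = -12.60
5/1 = 5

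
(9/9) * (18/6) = 3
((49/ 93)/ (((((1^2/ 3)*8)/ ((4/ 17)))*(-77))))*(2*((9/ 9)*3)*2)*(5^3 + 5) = -5460/ 5797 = -0.94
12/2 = 6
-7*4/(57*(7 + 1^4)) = -7/114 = -0.06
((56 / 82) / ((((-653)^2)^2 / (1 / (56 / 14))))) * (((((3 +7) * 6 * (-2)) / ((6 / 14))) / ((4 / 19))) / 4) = -4655 / 14909620093042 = -0.00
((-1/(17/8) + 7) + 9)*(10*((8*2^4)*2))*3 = 2027520/17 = 119265.88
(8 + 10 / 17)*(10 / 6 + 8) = 4234 / 51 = 83.02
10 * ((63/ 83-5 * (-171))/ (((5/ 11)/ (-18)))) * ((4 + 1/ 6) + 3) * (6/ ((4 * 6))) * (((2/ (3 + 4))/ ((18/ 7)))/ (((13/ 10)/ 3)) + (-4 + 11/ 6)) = 1251460089/ 1079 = 1159833.26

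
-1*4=-4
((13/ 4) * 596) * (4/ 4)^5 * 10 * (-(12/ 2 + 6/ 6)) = -135590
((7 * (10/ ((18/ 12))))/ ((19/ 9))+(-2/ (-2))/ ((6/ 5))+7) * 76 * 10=68260/ 3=22753.33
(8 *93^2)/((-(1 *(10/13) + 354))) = -224874/1153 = -195.03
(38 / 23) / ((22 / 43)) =817 / 253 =3.23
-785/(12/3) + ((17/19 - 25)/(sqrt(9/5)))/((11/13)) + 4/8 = -783/4 - 5954 * sqrt(5)/627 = -216.98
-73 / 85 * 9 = -657 / 85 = -7.73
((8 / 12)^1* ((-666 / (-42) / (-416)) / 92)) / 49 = -0.00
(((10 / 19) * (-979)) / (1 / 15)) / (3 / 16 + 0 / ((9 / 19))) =-783200 / 19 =-41221.05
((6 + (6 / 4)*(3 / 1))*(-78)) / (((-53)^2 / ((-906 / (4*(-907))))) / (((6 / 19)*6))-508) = -6678126 / 44265265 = -0.15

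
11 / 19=0.58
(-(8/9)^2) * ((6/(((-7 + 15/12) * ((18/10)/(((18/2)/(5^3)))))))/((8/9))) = 64/1725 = 0.04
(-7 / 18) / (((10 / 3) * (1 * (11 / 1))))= -7 / 660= -0.01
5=5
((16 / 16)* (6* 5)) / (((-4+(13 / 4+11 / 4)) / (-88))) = -1320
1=1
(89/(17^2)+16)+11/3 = 17318/867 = 19.97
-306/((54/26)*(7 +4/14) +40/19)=-529074/29803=-17.75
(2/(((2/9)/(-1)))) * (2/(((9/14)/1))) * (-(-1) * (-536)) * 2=30016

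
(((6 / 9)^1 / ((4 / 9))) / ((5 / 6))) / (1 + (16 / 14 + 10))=63 / 425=0.15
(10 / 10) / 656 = 1 / 656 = 0.00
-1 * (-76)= 76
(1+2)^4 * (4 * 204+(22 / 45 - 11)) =326223 / 5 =65244.60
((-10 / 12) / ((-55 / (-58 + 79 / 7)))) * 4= -218 / 77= -2.83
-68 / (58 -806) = 1 / 11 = 0.09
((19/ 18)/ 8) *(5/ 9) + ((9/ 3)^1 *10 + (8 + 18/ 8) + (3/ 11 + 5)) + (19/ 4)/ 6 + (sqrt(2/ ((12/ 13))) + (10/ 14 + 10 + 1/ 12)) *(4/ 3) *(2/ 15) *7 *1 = 28 *sqrt(78)/ 135 + 4264307/ 71280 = 61.66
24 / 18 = 4 / 3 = 1.33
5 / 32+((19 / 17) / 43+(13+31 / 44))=3573237 / 257312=13.89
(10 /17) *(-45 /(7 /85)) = -2250 /7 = -321.43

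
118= 118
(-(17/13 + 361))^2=22184100/169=131266.86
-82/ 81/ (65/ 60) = -328/ 351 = -0.93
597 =597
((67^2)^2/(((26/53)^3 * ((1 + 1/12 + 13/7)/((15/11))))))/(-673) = -945012108951855/8034609154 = -117617.68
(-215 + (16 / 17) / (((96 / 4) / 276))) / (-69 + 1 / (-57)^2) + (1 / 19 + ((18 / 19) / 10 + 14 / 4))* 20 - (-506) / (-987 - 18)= 1097447983493 / 14554438140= 75.40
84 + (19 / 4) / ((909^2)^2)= 229400737762915 / 2730961163844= 84.00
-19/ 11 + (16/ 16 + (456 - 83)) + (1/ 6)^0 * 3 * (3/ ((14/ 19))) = 59211/ 154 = 384.49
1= 1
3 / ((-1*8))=-3 / 8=-0.38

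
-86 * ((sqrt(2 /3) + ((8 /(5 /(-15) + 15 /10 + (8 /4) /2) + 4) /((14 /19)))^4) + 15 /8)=-280234380849845 /274299844 -86 * sqrt(6) /3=-1021705.44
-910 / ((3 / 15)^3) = -113750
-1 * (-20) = 20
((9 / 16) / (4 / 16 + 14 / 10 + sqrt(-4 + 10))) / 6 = -165 / 3496 + 25 * sqrt(6) / 874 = 0.02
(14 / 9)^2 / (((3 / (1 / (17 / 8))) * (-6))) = -784 / 12393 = -0.06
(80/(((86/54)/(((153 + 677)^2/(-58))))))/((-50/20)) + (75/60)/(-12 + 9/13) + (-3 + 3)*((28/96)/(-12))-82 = 174931415993/733236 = 238574.51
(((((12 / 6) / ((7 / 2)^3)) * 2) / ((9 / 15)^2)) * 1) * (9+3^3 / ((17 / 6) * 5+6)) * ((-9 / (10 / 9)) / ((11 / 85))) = -76561200 / 456533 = -167.70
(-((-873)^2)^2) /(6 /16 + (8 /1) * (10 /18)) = -41820524110152 /347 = -120520242392.37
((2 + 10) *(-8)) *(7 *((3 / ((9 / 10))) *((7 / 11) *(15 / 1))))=-235200 / 11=-21381.82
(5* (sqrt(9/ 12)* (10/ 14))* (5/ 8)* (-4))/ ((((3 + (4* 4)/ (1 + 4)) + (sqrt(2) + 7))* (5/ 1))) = -0.11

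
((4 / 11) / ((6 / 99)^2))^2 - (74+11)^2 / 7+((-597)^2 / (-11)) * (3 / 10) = -732569 / 770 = -951.39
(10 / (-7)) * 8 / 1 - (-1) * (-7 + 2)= -115 / 7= -16.43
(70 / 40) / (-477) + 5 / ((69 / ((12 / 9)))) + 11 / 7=511277 / 307188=1.66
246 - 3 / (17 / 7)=4161 / 17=244.76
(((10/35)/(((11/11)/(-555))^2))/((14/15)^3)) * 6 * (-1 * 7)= -3118753125/686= -4546287.35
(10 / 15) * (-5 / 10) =-1 / 3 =-0.33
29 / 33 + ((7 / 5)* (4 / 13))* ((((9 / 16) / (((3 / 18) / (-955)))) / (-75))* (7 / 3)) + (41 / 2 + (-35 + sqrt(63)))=3* sqrt(7) + 317183 / 10725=37.51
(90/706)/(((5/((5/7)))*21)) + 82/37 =1418909/639989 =2.22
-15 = -15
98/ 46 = 49/ 23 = 2.13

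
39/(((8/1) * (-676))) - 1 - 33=-14147/416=-34.01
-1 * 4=-4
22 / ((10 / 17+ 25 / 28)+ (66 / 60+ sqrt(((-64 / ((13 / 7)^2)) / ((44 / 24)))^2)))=97337240 / 56201917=1.73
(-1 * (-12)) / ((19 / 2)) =24 / 19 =1.26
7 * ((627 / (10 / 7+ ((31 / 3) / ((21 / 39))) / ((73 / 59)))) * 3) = 20185011 / 25967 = 777.33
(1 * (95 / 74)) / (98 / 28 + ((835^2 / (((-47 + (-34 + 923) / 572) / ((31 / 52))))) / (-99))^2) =207992779695 / 1383372243289229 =0.00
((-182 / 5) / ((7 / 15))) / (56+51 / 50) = -3900 / 2851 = -1.37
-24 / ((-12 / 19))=38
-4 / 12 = -1 / 3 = -0.33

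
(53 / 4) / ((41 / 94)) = 2491 / 82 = 30.38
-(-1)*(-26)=-26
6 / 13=0.46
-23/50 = -0.46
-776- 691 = -1467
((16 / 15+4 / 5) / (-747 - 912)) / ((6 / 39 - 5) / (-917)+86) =-6812 / 520690185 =-0.00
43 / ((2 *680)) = 43 / 1360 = 0.03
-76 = -76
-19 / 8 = -2.38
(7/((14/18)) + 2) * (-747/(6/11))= -30129/2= -15064.50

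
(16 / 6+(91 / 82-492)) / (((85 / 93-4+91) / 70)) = -18615965 / 47888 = -388.74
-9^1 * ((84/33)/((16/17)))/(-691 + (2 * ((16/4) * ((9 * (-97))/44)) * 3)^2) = -11781/109412132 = -0.00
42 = 42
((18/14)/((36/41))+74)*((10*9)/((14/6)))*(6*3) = 2567295/49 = 52393.78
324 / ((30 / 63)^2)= 35721 / 25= 1428.84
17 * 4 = 68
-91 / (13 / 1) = -7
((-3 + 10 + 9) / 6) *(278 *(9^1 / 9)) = 2224 / 3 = 741.33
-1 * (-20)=20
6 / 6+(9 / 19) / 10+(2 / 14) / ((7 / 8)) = 11271 / 9310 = 1.21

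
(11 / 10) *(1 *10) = 11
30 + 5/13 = 395/13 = 30.38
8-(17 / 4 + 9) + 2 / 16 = -41 / 8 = -5.12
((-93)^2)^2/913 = 81933.41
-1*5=-5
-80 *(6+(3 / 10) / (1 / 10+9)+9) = -109440 / 91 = -1202.64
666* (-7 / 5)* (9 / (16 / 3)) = -1573.42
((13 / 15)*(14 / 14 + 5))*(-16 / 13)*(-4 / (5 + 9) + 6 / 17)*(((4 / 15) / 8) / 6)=-64 / 26775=-0.00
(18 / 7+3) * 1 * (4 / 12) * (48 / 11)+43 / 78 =51983 / 6006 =8.66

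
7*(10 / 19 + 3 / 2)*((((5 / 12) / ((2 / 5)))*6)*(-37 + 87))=336875 / 76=4432.57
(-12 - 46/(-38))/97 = -205/1843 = -0.11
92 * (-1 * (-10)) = 920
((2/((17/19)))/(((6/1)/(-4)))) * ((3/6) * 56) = -41.73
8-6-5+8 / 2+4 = 5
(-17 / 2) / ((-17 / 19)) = 19 / 2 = 9.50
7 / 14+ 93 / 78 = 22 / 13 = 1.69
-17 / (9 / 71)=-1207 / 9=-134.11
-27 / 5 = -5.40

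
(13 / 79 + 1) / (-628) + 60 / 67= 742639 / 831001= 0.89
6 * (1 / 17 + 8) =822 / 17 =48.35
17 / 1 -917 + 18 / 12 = -1797 / 2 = -898.50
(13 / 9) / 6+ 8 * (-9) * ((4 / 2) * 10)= -77747 / 54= -1439.76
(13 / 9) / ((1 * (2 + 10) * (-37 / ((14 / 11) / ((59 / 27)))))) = -91 / 48026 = -0.00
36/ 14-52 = -346/ 7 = -49.43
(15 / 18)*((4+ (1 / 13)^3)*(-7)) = -307615 / 13182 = -23.34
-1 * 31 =-31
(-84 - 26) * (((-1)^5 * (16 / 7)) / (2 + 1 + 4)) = 1760 / 49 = 35.92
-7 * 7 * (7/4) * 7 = -2401/4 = -600.25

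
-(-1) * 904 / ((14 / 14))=904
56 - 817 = -761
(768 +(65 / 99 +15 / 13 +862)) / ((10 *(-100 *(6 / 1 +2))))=-105007 / 514800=-0.20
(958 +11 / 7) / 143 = 6717 / 1001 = 6.71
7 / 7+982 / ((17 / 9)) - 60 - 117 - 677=-5663 / 17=-333.12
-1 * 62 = -62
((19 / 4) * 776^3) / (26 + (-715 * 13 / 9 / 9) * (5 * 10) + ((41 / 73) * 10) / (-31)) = -203431569885504 / 523498291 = -388600.26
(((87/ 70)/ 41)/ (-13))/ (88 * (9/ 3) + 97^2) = -87/ 360899630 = -0.00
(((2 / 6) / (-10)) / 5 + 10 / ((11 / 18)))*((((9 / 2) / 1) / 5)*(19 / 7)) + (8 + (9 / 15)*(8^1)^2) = 3324773 / 38500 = 86.36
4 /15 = 0.27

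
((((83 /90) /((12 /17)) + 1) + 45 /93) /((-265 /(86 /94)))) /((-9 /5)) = 0.01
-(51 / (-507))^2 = -289 / 28561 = -0.01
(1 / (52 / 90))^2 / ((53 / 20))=10125 / 8957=1.13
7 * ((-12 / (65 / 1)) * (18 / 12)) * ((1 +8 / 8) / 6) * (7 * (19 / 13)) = -5586 / 845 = -6.61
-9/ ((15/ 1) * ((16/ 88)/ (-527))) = 17391/ 10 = 1739.10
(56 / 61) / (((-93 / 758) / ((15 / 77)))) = -30320 / 20801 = -1.46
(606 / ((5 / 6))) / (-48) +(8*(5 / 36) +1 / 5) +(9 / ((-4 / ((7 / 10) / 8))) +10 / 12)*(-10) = -29093 / 1440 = -20.20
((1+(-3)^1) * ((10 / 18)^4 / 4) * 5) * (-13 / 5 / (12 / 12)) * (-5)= -40625 / 13122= -3.10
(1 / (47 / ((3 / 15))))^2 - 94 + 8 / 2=-4970249 / 55225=-90.00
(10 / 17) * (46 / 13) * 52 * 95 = 174800 / 17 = 10282.35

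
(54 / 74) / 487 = 27 / 18019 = 0.00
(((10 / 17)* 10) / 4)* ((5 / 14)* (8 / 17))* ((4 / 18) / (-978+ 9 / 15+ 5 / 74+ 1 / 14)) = -185000 / 3291703353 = -0.00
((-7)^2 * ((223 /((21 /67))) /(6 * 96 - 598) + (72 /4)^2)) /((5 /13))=12261977 /330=37157.51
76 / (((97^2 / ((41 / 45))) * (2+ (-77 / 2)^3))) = -24928 / 193291580385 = -0.00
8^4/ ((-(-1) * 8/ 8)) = 4096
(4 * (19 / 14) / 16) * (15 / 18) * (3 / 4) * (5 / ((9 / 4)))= 0.47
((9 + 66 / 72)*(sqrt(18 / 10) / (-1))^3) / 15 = -357*sqrt(5) / 500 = -1.60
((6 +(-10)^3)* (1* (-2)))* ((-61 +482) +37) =910504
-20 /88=-5 /22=-0.23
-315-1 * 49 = -364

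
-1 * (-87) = 87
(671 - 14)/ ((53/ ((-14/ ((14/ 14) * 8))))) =-4599/ 212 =-21.69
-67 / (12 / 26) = -871 / 6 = -145.17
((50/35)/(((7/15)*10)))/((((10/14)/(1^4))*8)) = 3/56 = 0.05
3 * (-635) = -1905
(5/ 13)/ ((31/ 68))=340/ 403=0.84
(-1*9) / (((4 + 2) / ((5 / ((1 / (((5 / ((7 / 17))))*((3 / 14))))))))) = -3825 / 196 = -19.52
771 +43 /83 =64036 /83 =771.52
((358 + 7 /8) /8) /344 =2871 /22016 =0.13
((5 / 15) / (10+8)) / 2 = 1 / 108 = 0.01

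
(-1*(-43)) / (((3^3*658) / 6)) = 43 / 2961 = 0.01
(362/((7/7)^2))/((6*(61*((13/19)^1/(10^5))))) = 343900000/2379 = 144556.54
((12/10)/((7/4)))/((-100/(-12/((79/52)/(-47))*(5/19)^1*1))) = -175968/262675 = -0.67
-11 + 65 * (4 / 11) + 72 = 931 / 11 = 84.64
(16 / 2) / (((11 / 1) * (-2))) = -4 / 11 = -0.36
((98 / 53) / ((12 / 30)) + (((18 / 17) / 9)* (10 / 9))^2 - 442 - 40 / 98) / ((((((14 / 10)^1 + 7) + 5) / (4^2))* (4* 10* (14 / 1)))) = -26613332161 / 28511998137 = -0.93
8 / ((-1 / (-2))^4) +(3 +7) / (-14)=891 / 7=127.29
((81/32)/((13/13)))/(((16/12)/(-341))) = -647.37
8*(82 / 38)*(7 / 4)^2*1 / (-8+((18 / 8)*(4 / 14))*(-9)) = -14063 / 3667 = -3.84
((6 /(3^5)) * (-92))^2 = 33856 /6561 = 5.16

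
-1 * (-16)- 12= 4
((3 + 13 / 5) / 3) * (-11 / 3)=-308 / 45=-6.84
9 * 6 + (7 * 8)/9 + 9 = 623/9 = 69.22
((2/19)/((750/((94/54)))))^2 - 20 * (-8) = 5921302502209/37008140625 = 160.00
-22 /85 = -0.26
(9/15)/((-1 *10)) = -0.06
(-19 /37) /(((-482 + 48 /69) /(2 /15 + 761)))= 4989229 /6143850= 0.81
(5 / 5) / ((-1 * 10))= -1 / 10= -0.10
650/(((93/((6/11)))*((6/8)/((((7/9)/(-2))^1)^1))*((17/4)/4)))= -291200/156519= -1.86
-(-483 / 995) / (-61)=-483 / 60695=-0.01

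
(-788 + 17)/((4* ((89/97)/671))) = -50182077/356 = -140960.89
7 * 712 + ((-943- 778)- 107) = 3156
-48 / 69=-16 / 23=-0.70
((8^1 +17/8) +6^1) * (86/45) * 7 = 12943/60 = 215.72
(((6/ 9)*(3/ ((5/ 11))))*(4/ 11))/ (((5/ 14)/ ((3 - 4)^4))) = 112/ 25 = 4.48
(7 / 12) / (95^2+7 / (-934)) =3269 / 50576058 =0.00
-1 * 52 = -52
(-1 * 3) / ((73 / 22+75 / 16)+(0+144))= -528 / 26753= -0.02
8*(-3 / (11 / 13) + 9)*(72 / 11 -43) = -192480 / 121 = -1590.74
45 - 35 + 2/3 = 32/3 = 10.67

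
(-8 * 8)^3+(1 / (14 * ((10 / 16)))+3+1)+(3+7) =-9174546 / 35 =-262129.89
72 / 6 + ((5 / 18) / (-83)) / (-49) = 878477 / 73206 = 12.00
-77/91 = -11/13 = -0.85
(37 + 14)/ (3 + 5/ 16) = 816/ 53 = 15.40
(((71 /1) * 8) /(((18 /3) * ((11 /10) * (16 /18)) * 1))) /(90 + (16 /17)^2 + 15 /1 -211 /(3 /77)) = -184671 /10127876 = -0.02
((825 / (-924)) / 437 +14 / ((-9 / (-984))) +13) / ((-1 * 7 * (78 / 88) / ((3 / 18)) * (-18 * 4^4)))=623313251 / 69267115008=0.01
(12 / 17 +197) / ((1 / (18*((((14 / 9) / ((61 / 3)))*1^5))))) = 282324 / 1037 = 272.25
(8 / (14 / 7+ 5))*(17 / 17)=8 / 7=1.14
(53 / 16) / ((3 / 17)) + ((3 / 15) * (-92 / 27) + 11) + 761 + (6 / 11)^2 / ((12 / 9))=206556073 / 261360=790.31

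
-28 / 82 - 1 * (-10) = 396 / 41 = 9.66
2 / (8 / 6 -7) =-6 / 17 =-0.35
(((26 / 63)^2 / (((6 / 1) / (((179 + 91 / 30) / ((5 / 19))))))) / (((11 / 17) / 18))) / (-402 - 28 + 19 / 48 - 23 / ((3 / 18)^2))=-0.43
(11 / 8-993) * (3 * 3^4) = -1927719 / 8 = -240964.88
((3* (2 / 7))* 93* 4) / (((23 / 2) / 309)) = 1379376 / 161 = 8567.55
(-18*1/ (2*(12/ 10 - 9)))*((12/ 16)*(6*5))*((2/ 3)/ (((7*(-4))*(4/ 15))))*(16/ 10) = -675/ 182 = -3.71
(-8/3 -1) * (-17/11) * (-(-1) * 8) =45.33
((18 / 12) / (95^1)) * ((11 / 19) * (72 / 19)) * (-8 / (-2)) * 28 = 133056 / 34295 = 3.88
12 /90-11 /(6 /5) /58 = -43 /1740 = -0.02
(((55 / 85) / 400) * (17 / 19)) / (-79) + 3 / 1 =1801189 / 600400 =3.00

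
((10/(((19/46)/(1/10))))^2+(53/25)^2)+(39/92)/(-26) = 429248141/41515000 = 10.34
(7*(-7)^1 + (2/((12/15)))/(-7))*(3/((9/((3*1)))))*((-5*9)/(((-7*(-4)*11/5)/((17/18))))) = 293675/8624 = 34.05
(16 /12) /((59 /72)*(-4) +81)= 24 /1399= 0.02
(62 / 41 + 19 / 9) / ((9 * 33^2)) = 0.00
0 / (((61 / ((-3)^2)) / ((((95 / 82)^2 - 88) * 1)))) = 0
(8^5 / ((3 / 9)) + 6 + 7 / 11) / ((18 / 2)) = 1081417 / 99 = 10923.40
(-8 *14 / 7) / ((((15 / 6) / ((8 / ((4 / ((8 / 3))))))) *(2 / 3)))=-51.20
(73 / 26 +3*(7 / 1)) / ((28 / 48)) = 3714 / 91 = 40.81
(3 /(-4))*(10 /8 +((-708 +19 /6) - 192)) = 10747 /16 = 671.69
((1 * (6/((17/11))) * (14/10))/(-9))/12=-77/1530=-0.05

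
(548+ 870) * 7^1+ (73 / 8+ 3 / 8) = 19871 / 2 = 9935.50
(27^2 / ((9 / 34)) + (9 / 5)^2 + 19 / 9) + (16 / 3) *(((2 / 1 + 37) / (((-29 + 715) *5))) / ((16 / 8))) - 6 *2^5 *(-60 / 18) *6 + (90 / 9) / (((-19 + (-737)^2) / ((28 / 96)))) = 6599.38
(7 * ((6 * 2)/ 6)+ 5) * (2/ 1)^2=76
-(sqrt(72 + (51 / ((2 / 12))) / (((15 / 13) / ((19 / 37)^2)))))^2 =-971526 / 6845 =-141.93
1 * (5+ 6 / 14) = 38 / 7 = 5.43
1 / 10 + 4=41 / 10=4.10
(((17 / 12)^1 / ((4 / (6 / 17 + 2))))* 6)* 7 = 35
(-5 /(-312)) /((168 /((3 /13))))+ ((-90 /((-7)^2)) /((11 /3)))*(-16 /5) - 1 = 10545985 /17489472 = 0.60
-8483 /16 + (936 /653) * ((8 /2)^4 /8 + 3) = -5015239 /10448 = -480.02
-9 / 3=-3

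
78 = 78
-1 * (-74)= 74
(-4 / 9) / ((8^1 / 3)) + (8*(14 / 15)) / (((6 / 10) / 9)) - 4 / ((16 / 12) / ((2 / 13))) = 8687 / 78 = 111.37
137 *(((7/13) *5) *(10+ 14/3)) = 210980/39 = 5409.74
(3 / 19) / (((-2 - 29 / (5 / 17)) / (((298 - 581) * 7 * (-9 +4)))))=-148575 / 9557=-15.55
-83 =-83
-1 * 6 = -6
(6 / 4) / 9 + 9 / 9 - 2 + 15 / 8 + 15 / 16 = 1.98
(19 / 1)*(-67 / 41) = -1273 / 41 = -31.05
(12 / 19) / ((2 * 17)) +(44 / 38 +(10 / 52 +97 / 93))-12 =-394133 / 41106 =-9.59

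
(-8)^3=-512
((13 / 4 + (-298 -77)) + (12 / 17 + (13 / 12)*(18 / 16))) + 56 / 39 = -7815751 / 21216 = -368.39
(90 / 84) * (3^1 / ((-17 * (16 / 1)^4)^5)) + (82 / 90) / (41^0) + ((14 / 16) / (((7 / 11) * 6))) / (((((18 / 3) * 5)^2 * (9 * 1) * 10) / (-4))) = 665050356886745125330044365512058021 / 729942385117606769981112144887808000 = 0.91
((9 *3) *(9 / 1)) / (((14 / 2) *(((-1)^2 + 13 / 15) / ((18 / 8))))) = 32805 / 784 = 41.84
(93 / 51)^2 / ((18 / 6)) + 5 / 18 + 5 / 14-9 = -132122 / 18207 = -7.26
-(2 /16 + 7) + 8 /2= -25 /8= -3.12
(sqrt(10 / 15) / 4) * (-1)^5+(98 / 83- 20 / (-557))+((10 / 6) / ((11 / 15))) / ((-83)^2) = 1.01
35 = 35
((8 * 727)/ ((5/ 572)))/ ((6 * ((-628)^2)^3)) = 103961/ 57508115832764160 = 0.00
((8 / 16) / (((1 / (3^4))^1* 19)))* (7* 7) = 104.45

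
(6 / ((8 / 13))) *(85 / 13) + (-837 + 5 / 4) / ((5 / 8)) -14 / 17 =-433253 / 340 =-1274.27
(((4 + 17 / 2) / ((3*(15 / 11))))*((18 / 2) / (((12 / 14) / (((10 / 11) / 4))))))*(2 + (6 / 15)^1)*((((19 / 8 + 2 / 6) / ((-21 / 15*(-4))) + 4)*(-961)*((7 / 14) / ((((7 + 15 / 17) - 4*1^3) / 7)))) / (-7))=246116905 / 25344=9711.05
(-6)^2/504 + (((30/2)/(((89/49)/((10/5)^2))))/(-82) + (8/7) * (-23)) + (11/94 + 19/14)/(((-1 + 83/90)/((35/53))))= -4979958133/127255226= -39.13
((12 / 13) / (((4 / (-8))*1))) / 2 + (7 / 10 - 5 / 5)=-159 / 130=-1.22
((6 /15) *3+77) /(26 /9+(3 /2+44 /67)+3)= 9.72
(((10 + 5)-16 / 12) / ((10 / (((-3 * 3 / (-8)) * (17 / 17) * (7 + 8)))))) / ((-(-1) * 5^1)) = 369 / 80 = 4.61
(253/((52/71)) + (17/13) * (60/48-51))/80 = 729/208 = 3.50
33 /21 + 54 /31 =719 /217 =3.31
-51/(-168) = 17/56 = 0.30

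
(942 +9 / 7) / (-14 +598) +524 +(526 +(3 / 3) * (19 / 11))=47366705 / 44968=1053.34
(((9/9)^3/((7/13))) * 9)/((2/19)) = 2223/14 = 158.79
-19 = -19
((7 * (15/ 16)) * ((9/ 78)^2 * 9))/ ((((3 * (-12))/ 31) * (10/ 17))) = -99603/ 86528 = -1.15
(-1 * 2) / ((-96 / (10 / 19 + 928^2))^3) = 547594994241588081277 / 379275264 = 1443793060655.78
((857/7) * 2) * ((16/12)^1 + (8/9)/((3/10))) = 198824/189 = 1051.98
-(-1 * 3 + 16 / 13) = 23 / 13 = 1.77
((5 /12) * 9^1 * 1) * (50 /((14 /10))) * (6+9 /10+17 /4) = 83625 /56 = 1493.30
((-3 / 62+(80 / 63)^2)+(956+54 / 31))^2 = 55726265446476769 / 60554382084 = 920268.09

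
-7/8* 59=-413/8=-51.62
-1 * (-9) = 9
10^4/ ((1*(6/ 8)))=40000/ 3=13333.33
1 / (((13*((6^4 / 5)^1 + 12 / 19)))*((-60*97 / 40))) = -95 / 46689786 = -0.00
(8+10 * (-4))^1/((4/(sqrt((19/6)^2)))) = -76/3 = -25.33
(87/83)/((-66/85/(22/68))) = -145/332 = -0.44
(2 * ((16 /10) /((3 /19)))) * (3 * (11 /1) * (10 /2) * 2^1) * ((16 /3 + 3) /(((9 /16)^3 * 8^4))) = 76.45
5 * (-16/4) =-20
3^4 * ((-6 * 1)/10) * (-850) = 41310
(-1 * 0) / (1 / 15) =0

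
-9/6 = -3/2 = -1.50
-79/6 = -13.17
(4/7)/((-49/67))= -268/343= -0.78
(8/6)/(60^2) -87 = -234899/2700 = -87.00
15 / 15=1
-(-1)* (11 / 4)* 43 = 473 / 4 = 118.25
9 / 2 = 4.50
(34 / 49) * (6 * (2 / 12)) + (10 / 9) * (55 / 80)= 5143 / 3528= 1.46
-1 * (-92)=92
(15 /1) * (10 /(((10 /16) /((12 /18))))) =160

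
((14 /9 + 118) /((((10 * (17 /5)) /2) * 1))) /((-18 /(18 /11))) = -1076 /1683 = -0.64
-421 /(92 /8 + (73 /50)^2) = -1052500 /34079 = -30.88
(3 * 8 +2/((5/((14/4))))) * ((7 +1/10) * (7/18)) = 63119/900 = 70.13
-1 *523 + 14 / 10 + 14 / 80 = -521.42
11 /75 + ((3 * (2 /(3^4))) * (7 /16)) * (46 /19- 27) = -66677 /102600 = -0.65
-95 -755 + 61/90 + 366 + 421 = -5609/90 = -62.32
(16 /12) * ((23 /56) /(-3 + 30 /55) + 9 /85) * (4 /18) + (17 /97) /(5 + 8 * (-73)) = -150297682 /8120327355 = -0.02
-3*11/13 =-33/13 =-2.54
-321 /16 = -20.06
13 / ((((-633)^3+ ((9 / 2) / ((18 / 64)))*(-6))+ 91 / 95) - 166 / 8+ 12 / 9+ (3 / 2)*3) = -14820 / 289145321533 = -0.00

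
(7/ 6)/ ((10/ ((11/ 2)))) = 77/ 120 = 0.64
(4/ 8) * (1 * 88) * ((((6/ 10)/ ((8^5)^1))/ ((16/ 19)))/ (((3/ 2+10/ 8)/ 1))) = 57/ 163840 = 0.00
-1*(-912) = 912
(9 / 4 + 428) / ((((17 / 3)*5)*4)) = 5163 / 1360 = 3.80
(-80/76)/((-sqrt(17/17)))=20/19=1.05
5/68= 0.07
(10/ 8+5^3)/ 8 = 505/ 32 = 15.78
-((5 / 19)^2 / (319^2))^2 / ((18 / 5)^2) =-15625 / 437242275954308484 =-0.00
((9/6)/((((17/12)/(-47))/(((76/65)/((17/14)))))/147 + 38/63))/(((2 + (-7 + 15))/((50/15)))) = 14702352/17729909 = 0.83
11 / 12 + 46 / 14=353 / 84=4.20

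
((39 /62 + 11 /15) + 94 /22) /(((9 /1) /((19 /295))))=1095293 /27160650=0.04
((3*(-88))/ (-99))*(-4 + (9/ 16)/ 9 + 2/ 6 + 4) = 19/ 18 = 1.06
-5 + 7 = 2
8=8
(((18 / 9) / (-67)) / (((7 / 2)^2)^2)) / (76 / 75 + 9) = -2400 / 120811117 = -0.00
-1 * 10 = -10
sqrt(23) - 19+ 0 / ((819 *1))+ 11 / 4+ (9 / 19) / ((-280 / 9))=-11.47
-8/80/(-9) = 0.01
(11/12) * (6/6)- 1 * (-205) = 2471/12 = 205.92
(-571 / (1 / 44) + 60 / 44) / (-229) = 276349 / 2519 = 109.71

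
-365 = -365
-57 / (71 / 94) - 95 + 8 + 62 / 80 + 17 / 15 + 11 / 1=-1274221 / 8520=-149.56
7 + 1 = 8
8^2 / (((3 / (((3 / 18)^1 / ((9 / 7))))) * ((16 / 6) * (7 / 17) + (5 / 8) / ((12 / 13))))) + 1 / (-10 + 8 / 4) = 896629 / 625752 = 1.43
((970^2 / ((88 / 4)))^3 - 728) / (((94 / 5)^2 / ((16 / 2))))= 1770666014129.68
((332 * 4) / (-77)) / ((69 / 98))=-24.50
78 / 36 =13 / 6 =2.17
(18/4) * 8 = 36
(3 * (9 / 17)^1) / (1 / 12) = 324 / 17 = 19.06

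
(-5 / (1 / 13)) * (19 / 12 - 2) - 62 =-419 / 12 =-34.92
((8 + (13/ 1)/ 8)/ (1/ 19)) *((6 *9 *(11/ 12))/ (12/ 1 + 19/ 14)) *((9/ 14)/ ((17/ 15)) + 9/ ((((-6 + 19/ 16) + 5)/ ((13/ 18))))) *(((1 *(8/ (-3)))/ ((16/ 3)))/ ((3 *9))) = -36804691/ 83232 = -442.19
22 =22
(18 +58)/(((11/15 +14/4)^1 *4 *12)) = 95/254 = 0.37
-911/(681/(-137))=124807/681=183.27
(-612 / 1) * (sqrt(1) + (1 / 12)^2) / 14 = -2465 / 56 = -44.02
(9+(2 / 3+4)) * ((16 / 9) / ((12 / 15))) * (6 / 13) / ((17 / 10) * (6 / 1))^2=41000 / 304317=0.13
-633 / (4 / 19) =-12027 / 4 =-3006.75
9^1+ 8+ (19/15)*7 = 25.87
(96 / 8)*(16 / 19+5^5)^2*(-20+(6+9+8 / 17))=-3259216774044 / 6137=-531076547.83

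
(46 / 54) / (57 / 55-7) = -1265 / 8856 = -0.14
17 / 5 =3.40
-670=-670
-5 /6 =-0.83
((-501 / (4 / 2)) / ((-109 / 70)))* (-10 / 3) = -58450 / 109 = -536.24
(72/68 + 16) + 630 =647.06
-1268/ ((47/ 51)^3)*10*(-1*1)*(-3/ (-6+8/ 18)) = 4541439636/ 519115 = 8748.43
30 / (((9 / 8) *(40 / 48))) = 32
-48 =-48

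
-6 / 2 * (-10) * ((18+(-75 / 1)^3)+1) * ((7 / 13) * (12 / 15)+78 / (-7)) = 12336756864 / 91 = 135568756.75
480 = 480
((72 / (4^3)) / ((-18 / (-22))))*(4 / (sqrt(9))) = 11 / 6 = 1.83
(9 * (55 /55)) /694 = 0.01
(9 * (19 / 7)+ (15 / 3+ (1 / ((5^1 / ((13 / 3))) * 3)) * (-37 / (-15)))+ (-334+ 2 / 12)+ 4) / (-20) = 14.98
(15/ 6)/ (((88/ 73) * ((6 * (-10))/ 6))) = -73/ 352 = -0.21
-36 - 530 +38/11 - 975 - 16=-17089/11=-1553.55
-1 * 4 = -4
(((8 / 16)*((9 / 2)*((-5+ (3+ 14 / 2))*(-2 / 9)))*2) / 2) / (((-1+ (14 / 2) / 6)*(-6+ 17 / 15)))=225 / 73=3.08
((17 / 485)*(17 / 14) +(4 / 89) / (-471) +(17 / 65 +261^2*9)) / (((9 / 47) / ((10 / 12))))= 106621708600039729 / 39962053404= 2668073.82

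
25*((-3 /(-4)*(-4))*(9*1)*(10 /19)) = -6750 /19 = -355.26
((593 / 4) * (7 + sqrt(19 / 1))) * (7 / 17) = 4151 * sqrt(19) / 68 + 29057 / 68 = 693.39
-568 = -568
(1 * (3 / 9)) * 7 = 7 / 3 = 2.33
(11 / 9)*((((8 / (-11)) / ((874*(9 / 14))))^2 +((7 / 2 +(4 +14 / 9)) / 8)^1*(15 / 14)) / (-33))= -508475716709 / 11319963998112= -0.04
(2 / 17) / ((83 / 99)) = 198 / 1411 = 0.14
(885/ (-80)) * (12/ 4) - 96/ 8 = -723/ 16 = -45.19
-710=-710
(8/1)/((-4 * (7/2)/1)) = -4/7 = -0.57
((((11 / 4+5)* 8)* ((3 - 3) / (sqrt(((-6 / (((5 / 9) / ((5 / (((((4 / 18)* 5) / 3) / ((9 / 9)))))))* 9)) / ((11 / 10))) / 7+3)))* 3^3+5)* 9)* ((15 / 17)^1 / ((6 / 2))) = 225 / 17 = 13.24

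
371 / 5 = 74.20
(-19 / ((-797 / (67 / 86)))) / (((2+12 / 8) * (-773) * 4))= -1273 / 741761524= -0.00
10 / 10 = 1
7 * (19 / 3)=133 / 3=44.33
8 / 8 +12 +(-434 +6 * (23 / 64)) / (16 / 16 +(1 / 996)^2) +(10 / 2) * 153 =52829741 / 152618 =346.16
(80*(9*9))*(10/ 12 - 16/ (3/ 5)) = -167400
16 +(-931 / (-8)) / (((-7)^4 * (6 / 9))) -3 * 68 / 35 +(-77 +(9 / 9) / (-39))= -10209557 / 152880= -66.78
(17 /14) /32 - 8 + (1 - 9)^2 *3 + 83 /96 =184.90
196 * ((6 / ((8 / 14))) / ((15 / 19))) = 13034 / 5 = 2606.80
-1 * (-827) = 827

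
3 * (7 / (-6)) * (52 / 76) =-91 / 38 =-2.39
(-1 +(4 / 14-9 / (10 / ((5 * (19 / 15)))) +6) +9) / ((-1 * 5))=-601 / 350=-1.72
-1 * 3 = -3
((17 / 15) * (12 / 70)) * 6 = 204 / 175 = 1.17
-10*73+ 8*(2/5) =-3634/5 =-726.80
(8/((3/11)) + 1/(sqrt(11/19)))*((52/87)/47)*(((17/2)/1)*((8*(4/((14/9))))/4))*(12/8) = 7956*sqrt(209)/104951 + 233376/9541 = 25.56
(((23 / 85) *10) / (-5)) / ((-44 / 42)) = 483 / 935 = 0.52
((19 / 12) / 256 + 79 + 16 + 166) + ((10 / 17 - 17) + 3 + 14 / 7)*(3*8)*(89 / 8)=-145492669 / 52224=-2785.93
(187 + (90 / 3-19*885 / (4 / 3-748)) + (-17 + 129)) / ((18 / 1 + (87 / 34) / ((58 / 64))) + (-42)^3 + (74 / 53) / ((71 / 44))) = -10074217051 / 2122667005312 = -0.00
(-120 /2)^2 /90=40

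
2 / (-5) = -2 / 5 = -0.40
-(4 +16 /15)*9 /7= -6.51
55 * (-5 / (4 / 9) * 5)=-12375 / 4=-3093.75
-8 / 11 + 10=102 / 11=9.27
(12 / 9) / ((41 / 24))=32 / 41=0.78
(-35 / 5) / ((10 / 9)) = -63 / 10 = -6.30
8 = 8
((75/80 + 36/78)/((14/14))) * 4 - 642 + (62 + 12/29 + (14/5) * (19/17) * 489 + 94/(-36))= 1100185693/1153620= 953.68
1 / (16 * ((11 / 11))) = 1 / 16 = 0.06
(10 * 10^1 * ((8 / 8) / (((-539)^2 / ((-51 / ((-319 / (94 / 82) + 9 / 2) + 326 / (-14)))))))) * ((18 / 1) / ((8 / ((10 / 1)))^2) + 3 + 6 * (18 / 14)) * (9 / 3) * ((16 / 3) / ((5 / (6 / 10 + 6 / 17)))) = 397450800 / 56787268307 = 0.01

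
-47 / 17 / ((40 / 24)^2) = -423 / 425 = -1.00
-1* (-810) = 810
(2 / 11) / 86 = 1 / 473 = 0.00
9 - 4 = 5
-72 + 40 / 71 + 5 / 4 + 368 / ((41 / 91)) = 746.59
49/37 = 1.32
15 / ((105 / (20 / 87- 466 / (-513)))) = 16934 / 104139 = 0.16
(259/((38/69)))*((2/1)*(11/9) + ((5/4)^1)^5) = 301739921/116736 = 2584.81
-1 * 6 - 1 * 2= -8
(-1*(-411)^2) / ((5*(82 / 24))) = -2027052 / 205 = -9888.06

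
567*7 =3969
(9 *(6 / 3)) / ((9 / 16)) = 32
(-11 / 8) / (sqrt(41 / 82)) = -11*sqrt(2) / 8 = -1.94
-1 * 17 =-17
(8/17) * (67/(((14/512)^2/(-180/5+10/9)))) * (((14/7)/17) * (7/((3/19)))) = -419138895872/54621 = -7673585.18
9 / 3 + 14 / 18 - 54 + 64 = 13.78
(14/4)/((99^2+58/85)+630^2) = 595/69139286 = 0.00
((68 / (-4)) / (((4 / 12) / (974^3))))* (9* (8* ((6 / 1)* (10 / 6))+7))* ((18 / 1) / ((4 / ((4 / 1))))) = -664173148708656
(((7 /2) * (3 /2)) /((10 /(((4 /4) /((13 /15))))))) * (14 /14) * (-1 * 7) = -4.24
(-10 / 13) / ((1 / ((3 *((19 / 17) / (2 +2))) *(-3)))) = 1.93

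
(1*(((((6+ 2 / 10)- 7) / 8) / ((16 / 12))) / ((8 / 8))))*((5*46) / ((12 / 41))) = -943 / 16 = -58.94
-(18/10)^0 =-1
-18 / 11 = -1.64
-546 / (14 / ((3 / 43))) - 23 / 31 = -4616 / 1333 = -3.46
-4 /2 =-2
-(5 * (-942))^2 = -22184100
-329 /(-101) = 329 /101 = 3.26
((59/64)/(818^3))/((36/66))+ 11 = 2311978657417/210179877888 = 11.00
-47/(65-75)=47/10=4.70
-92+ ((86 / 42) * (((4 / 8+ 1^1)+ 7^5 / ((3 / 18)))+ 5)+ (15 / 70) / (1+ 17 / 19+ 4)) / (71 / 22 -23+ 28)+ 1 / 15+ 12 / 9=25008.77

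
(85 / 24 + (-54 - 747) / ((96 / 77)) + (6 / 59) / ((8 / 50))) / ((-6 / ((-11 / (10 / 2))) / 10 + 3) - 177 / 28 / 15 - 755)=1391883955 / 1640165544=0.85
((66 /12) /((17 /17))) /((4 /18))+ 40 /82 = 4139 /164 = 25.24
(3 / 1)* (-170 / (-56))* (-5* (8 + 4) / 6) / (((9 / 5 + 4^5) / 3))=-19125 / 71806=-0.27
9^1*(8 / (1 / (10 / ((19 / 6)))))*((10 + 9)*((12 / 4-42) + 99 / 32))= -155115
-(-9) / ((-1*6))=-3 / 2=-1.50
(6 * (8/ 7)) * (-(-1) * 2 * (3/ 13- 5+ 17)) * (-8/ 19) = -122112/ 1729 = -70.63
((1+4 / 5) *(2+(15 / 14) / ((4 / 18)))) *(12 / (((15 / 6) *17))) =10314 / 2975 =3.47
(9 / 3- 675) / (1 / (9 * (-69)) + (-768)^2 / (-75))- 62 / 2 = -3774468583 / 122093593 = -30.91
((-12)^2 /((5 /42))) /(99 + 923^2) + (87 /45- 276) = -875667241 /3195105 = -274.07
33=33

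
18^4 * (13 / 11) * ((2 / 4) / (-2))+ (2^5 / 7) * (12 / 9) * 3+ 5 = -2386411 / 77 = -30992.35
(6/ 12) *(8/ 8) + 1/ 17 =19/ 34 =0.56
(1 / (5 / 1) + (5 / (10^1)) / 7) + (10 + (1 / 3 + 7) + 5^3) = 29947 / 210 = 142.60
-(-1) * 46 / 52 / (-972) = -23 / 25272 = -0.00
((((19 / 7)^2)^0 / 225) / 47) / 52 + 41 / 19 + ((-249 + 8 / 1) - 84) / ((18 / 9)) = -1675270331 / 10448100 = -160.34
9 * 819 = 7371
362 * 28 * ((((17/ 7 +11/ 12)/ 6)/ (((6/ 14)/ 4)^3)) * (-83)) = -92669555776/ 243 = -381356196.61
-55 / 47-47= -2264 / 47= -48.17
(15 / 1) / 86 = 0.17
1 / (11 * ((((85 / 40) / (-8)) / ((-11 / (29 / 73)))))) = 4672 / 493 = 9.48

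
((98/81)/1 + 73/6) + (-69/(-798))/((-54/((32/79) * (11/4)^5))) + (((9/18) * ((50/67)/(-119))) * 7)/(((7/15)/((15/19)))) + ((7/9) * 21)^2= 34743936335579/124078760064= 280.02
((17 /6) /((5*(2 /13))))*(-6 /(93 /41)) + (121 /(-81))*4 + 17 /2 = -90626 /12555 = -7.22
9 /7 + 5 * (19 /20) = 6.04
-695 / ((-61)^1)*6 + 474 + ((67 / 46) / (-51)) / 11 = 853761617 / 1574166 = 542.36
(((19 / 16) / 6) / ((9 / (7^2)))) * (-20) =-21.55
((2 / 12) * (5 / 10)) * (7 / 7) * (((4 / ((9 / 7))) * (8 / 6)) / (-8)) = -7 / 162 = -0.04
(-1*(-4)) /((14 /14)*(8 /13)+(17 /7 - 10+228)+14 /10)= 455 /25303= 0.02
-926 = -926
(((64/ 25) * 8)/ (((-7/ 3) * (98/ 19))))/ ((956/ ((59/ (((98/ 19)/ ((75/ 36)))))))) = -170392/ 4016873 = -0.04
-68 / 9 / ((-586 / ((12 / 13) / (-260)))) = -34 / 742755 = -0.00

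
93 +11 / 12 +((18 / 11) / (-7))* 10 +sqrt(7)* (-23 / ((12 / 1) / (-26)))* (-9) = 84619 / 924 - 897* sqrt(7) / 2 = -1095.04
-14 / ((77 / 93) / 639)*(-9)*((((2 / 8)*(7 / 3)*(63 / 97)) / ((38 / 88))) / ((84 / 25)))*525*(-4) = -98277401250 / 1843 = -53324688.69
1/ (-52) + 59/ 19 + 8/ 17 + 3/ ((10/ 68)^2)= 59741953/ 419900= 142.28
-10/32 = -5/16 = -0.31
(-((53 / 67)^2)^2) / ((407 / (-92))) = 725924252 / 8201506247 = 0.09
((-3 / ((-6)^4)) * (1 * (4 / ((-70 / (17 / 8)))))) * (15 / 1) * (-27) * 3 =-153 / 448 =-0.34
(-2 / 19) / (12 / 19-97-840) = 2 / 17791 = 0.00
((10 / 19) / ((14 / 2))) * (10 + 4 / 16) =205 / 266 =0.77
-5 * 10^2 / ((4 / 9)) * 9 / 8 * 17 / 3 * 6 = -43031.25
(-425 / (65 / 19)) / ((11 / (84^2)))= -11395440 / 143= -79688.39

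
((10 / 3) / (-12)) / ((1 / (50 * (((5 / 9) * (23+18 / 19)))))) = -284375 / 1539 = -184.78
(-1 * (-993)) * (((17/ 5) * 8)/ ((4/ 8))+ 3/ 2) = 555087/ 10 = 55508.70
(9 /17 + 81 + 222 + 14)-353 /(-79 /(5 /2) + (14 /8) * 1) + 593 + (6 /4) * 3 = 18813307 /20298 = 926.86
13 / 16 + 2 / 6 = 55 / 48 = 1.15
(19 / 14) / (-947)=-19 / 13258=-0.00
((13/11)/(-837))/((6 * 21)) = -13/1160082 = -0.00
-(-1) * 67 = 67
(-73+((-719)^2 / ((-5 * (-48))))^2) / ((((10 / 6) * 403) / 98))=13094979065329 / 19344000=676953.01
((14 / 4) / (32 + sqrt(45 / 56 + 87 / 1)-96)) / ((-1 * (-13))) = -12544 / 2917967-7 * sqrt(68838) / 2917967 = -0.00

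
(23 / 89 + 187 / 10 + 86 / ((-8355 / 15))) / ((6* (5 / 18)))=27965163 / 2478650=11.28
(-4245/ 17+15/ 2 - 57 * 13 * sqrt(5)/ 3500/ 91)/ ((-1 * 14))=57 * sqrt(5)/ 343000+8235/ 476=17.30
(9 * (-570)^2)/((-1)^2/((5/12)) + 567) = 4873500/949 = 5135.41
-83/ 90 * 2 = -83/ 45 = -1.84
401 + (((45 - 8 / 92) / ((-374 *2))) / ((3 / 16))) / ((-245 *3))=3802969837 / 9483705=401.00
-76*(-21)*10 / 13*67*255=272676600 / 13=20975123.08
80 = 80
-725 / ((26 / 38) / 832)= -881600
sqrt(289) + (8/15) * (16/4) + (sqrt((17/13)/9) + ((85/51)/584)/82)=sqrt(221)/39 + 13743881/718320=19.51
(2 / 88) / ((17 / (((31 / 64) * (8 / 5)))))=31 / 29920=0.00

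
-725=-725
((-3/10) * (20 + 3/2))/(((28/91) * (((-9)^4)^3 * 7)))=-559/52720180143120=-0.00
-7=-7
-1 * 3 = -3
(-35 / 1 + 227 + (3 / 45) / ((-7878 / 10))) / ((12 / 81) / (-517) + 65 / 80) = 56304104208 / 238182139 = 236.39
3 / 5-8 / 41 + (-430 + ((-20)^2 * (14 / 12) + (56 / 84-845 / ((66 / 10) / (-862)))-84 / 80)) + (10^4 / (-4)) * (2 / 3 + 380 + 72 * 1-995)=39676241783 / 27060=1466232.14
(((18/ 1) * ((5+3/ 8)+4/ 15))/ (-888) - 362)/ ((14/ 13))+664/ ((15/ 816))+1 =2965972767/ 82880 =35786.35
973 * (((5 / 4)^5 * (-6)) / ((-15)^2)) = -121625 / 1536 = -79.18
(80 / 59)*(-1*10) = -800 / 59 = -13.56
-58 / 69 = -0.84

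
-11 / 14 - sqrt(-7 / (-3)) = -sqrt(21) / 3 - 11 / 14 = -2.31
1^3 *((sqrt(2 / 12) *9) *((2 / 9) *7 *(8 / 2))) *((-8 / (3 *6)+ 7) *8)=13216 *sqrt(6) / 27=1198.98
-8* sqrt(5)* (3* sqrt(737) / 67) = -24* sqrt(3685) / 67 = -21.74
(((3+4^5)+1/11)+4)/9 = 11342/99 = 114.57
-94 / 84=-47 / 42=-1.12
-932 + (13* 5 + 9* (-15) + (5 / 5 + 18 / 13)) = -12995 / 13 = -999.62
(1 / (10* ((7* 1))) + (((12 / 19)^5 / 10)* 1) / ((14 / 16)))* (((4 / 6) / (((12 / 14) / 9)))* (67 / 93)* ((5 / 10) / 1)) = 59854517 / 921108828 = 0.06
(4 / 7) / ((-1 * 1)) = -4 / 7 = -0.57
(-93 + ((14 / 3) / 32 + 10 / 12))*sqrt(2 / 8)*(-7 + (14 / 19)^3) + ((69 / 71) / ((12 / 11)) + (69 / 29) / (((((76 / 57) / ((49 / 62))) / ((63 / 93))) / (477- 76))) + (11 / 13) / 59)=687213469803839677 / 999325878743712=687.68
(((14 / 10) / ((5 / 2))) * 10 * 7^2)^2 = 1882384 / 25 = 75295.36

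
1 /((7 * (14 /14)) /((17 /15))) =17 /105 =0.16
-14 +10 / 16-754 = -6139 / 8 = -767.38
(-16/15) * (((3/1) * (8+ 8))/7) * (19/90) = -2432/1575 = -1.54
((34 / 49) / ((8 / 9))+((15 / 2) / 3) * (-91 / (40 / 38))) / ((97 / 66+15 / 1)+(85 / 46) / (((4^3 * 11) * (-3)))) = -1025135760 / 78398971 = -13.08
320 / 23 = 13.91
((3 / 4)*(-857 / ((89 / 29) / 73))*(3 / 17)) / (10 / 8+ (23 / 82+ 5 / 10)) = -74385029 / 55981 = -1328.75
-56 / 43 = -1.30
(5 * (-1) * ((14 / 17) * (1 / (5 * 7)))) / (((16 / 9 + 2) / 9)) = -81 / 289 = -0.28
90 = 90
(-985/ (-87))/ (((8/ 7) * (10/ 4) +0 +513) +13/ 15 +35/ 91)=448175/ 20469737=0.02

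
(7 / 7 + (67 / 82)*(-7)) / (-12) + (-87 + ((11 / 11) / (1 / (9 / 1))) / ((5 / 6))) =-75.81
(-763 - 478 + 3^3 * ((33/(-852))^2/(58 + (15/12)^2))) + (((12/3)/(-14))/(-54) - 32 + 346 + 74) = -774492815305/907969797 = -852.99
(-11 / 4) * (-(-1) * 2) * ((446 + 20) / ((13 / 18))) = -46134 / 13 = -3548.77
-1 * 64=-64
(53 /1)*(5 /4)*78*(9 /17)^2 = 837135 /578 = 1448.33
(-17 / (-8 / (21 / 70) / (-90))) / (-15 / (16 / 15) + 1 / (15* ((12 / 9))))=4590 / 1121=4.09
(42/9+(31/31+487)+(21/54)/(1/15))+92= 1181/2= 590.50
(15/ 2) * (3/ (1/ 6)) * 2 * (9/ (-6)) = -405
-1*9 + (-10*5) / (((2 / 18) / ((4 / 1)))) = -1809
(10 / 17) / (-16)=-5 / 136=-0.04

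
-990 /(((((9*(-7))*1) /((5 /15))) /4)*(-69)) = -440 /1449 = -0.30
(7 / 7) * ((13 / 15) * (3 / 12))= 13 / 60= 0.22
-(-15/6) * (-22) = -55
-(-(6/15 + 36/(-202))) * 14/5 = 1568/2525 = 0.62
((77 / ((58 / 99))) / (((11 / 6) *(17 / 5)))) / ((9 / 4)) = 4620 / 493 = 9.37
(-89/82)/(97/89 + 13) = -7921/102828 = -0.08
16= 16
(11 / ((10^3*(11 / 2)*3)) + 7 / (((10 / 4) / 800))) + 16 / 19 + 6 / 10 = 63881119 / 28500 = 2241.44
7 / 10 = 0.70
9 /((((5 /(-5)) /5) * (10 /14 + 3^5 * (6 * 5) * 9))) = -0.00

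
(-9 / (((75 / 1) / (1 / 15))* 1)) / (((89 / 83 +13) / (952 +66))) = -42247 / 73000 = -0.58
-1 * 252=-252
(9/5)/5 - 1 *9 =-216/25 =-8.64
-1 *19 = -19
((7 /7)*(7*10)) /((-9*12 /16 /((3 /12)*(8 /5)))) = -112 /27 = -4.15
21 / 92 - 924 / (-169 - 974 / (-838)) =5.73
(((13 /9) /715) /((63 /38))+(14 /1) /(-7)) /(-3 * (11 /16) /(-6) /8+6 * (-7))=15956992 /334958085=0.05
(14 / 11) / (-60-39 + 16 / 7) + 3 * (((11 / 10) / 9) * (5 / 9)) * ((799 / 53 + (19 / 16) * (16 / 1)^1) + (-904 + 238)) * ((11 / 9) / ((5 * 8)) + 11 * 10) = -9056285089297 / 639399420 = -14163.74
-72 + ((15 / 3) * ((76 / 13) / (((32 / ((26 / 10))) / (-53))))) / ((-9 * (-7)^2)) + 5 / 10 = -251245 / 3528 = -71.21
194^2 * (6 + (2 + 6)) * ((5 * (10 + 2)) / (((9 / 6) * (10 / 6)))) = 12645696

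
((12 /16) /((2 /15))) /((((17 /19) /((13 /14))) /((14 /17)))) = 4.81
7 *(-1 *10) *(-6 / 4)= 105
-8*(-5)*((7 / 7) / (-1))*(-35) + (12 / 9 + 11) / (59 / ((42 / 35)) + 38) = 732274 / 523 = 1400.14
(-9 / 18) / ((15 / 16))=-0.53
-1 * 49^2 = -2401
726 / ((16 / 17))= 6171 / 8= 771.38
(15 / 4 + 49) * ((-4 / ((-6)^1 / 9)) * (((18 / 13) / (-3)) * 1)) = -1899 / 13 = -146.08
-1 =-1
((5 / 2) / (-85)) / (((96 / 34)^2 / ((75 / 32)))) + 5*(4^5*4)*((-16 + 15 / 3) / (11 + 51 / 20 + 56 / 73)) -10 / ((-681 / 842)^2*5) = -2499621630219850981 / 158826433462272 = -15738.07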